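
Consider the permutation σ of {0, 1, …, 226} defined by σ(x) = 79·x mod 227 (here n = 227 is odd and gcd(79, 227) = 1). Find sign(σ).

Start at x=147: 147 → 36 → 120 → 173 → 47 → 81 → 43 → … (one orbit).
The orbit structure of x ↦ 79x mod 227: 3 orbits of sizes [113, 113, 1].
227 − 3 = 224 transpositions; sign(π) = (−1)^224 = +1.

+1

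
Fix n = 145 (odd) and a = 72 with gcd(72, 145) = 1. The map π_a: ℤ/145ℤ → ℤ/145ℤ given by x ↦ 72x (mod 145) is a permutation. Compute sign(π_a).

+1

Trace 17: π^k(17) = [17, 64, 113, 16, 137, 4, 143] for k=0..6.
7 cycles of lengths [28, 28, 28, 28, 28, 4, 1].
Σ(ℓ_i−1) = 145−7 = 138; sign = (−1)^138 = +1.
Zolotarev: (72|145) = +1, matching the cycle-count sign.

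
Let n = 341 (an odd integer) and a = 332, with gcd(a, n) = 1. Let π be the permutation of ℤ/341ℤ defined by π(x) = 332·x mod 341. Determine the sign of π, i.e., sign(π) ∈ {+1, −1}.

+1

Trace 163: π^k(163) = [163, 238, 245, 182, 67, 79, 312] for k=0..6.
π_332 has 13 disjoint cycles with lengths [30, 30, 30, 30, 30, 30, 30, 30, 30, 30, 30, 10, 1] on {0,…,340}.
n − c = 341 − 13 = 328; sign = (−1)^328 = +1.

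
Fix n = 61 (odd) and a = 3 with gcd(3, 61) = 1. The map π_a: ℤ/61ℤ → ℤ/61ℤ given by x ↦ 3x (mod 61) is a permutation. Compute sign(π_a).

Orbit of 3 under x↦3x: [3, 9, 27, 20, 60, 58, 52]… (length divides ord_61(3)).
The orbit structure of x ↦ 3x mod 61: 7 orbits of sizes [10, 10, 10, 10, 10, 10, 1].
7 cycles on 61: each ℓ→(−1)^(ℓ−1), product (−1)^54 = +1.
The Jacobi symbol (3|61) = +1 (Zolotarev) agrees.

+1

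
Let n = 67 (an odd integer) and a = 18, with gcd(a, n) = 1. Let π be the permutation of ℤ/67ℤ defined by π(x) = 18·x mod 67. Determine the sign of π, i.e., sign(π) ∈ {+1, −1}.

-1

Start at x=53: 53 → 16 → 20 → 25 → 48 → 60 → 8 → … (one orbit).
Cycle type of π: 66 + 1; total 2 cycles.
n − c = 67 − 2 = 65; sign = (−1)^65 = -1.
The Jacobi symbol (18|67) = -1 (Zolotarev) agrees.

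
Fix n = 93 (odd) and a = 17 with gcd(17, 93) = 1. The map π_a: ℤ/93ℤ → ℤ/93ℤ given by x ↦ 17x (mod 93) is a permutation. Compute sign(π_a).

Trace 53: π^k(53) = [53, 64, 65, 82, 92, 76, 83] for k=0..6.
Cycle lengths of π_17 on ℤ/93ℤ: [30, 30, 30, 2, 1]; 5 cycles in total.
n − c = 93 − 5 = 88; sign = (−1)^88 = +1.

+1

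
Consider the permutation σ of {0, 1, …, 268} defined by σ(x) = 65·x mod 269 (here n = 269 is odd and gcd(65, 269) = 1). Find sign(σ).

Orbit of 176 under x↦65x: [176, 142, 84, 80, 89, 136, 232]… (length divides ord_269(65)).
Cycle lengths of π_65 on ℤ/269ℤ: [134, 134, 1]; 3 cycles in total.
n − c = 269 − 3 = 266; sign = (−1)^266 = +1.

+1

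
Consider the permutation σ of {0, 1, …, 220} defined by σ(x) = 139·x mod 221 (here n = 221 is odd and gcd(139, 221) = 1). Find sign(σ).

Trace 139: π^k(139) = [139, 94, 27, 217, 107, 66, 113] for k=0..6.
10 cycles of lengths [48, 48, 48, 48, 16, 3, 3, 3, 3, 1].
With 10 cycles on 221 points, sign = (−1)^{221−10} = -1.
Zolotarev: (139|221) = -1, matching the cycle-count sign.

-1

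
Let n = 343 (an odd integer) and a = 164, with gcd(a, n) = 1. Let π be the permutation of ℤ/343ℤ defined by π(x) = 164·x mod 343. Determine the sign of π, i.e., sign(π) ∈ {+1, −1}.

-1

Start at x=180: 180 → 22 → 178 → 37 → 237 → 109 → 40 → … (one orbit).
Cycle type of π: 294 + 42 + 6 + 1; total 4 cycles.
4 cycles on 343: each ℓ→(−1)^(ℓ−1), product (−1)^339 = -1.
(164|343)_J = -1 (Zolotarev's lemma cross-check).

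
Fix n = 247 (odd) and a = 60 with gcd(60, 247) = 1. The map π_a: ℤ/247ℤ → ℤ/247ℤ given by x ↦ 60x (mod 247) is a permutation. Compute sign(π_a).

Trace 151: π^k(151) = [151, 168, 200, 144, 242, 194, 31] for k=0..6.
The orbit structure of x ↦ 60x mod 247: 11 orbits of sizes [36, 36, 36, 36, 36, 36, 18, 4, 4, 4, 1].
n − c = 247 − 11 = 236; sign = (−1)^236 = +1.
(60|247)_J = +1 (Zolotarev's lemma cross-check).

+1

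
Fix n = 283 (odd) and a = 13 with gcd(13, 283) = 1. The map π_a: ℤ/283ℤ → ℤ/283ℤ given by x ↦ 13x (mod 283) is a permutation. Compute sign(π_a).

Start at x=253: 253 → 176 → 24 → 29 → 94 → 90 → 38 → … (one orbit).
π_13 has 3 disjoint cycles with lengths [141, 141, 1] on {0,…,282}.
With 3 cycles on 283 points, sign = (−1)^{283−3} = +1.

+1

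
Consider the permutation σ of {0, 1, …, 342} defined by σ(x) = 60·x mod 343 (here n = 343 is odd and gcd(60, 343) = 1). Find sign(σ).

Start at x=58: 58 → 50 → 256 → 268 → 302 → 284 → 233 → … (one orbit).
The orbit structure of x ↦ 60x mod 343: 7 orbits of sizes [147, 147, 21, 21, 3, 3, 1].
With 7 cycles on 343 points, sign = (−1)^{343−7} = +1.
Zolotarev: (60|343) = +1, matching the cycle-count sign.

+1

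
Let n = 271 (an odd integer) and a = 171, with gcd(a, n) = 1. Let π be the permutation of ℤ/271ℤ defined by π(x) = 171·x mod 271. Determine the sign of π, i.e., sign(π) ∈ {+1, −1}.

Orbit of 84 under x↦171x: [84, 1, 171, 244, 261, 187, 270]… (length divides ord_271(171)).
Cycle lengths of π_171 on ℤ/271ℤ: [10, 10, 10, 10, 10, 10, 10, 10, 10, 10, 10, 10, 10, 10, 10, 10, 10, 10, 10, 10, 10, 10, 10, 10, 10, 10, 10, 1]; 28 cycles in total.
With 28 cycles on 271 points, sign = (−1)^{271−28} = -1.
Via Zolotarev, sign(π_{171}) = (171|271) = -1.

-1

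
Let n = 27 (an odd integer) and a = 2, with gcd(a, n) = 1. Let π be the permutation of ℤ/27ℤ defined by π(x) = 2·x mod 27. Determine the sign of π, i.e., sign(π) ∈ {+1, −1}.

Start at x=10: 10 → 20 → 13 → 26 → 25 → 23 → 19 → … (one orbit).
4 cycles of lengths [18, 6, 2, 1].
27 − 4 = 23 transpositions; sign(π) = (−1)^23 = -1.

-1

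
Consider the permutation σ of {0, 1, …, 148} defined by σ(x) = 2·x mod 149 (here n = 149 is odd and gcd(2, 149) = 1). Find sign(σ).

-1

Trace 141: π^k(141) = [141, 133, 117, 85, 21, 42, 84] for k=0..6.
2 cycles of lengths [148, 1].
sign(π) = (−1)^{n − #cycles} = (−1)^{149−2} = (−1)^147 = -1.
Zolotarev: (2|149) = -1, matching the cycle-count sign.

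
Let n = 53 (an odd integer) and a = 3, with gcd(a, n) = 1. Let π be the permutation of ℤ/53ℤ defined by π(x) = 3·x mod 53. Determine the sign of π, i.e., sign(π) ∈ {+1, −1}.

-1

Trace 7: π^k(7) = [7, 21, 10, 30, 37, 5, 15] for k=0..6.
π_3 has 2 disjoint cycles with lengths [52, 1] on {0,…,52}.
With 2 cycles on 53 points, sign = (−1)^{53−2} = -1.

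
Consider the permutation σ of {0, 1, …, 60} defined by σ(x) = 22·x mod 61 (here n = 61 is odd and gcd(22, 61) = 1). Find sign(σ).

+1

Trace 47: π^k(47) = [47, 58, 56, 12, 20, 13, 42] for k=0..6.
5 cycles of lengths [15, 15, 15, 15, 1].
5 cycles on 61: each ℓ→(−1)^(ℓ−1), product (−1)^56 = +1.
Zolotarev: (22|61) = +1, matching the cycle-count sign.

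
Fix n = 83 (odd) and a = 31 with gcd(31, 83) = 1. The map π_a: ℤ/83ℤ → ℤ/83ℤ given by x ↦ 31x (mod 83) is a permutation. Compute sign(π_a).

Orbit of 77 under x↦31x: [77, 63, 44, 36, 37, 68, 33]… (length divides ord_83(31)).
Decompose π into cycles: lengths [41, 41, 1] (3 cycles, including the fixed point 0).
n − c = 83 − 3 = 80; sign = (−1)^80 = +1.
Via Zolotarev, sign(π_{31}) = (31|83) = +1.

+1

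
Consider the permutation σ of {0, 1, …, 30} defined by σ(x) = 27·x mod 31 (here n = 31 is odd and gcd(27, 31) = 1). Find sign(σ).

Orbit of 1 under x↦27x: [1, 27, 16, 29, 8, 30, 4]… (length divides ord_31(27)).
Cycle lengths of π_27 on ℤ/31ℤ: [10, 10, 10, 1]; 4 cycles in total.
With 4 cycles on 31 points, sign = (−1)^{31−4} = -1.
(27|31)_J = -1 (Zolotarev's lemma cross-check).

-1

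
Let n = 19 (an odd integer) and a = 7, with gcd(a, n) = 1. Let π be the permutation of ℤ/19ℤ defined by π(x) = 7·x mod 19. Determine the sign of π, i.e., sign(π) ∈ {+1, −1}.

Orbit of 7 under x↦7x: [7, 11, 1]… (length divides ord_19(7)).
π_7 has 7 disjoint cycles with lengths [3, 3, 3, 3, 3, 3, 1] on {0,…,18}.
Σ(ℓ_i−1) = 19−7 = 12; sign = (−1)^12 = +1.
(7|19)_J = +1 (Zolotarev's lemma cross-check).

+1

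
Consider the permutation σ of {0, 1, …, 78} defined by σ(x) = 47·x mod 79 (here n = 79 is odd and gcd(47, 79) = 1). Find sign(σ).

Trace 3: π^k(3) = [3, 62, 70, 51, 27, 5, 77] for k=0..6.
Cycle lengths of π_47 on ℤ/79ℤ: [78, 1]; 2 cycles in total.
sign(π) = (−1)^{n − #cycles} = (−1)^{79−2} = (−1)^77 = -1.
Zolotarev: (47|79) = -1, matching the cycle-count sign.

-1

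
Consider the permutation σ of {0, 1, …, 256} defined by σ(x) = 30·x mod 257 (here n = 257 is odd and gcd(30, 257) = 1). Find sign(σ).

+1

Trace 240: π^k(240) = [240, 4, 120, 2, 60, 1, 30] for k=0..6.
9 cycles of lengths [32, 32, 32, 32, 32, 32, 32, 32, 1].
sign(π) = (−1)^{n − #cycles} = (−1)^{257−9} = (−1)^248 = +1.
Via Zolotarev, sign(π_{30}) = (30|257) = +1.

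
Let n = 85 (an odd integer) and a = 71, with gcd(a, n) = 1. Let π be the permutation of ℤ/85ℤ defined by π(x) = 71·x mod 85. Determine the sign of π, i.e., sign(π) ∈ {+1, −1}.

-1

Orbit of 31 under x↦71x: [31, 76, 41, 21, 46, 36, 6]… (length divides ord_85(71)).
Cycle lengths of π_71 on ℤ/85ℤ: [16, 16, 16, 16, 16, 1, 1, 1, 1, 1]; 10 cycles in total.
With 10 cycles on 85 points, sign = (−1)^{85−10} = -1.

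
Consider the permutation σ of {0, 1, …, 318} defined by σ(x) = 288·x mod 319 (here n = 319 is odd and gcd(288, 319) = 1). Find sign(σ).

+1

Orbit of 162 under x↦288x: [162, 82, 10, 9, 40, 36, 160]… (length divides ord_319(288)).
Cycle lengths of π_288 on ℤ/319ℤ: [140, 140, 28, 10, 1]; 5 cycles in total.
sign(π) = (−1)^{n − #cycles} = (−1)^{319−5} = (−1)^314 = +1.
(288|319)_J = +1 (Zolotarev's lemma cross-check).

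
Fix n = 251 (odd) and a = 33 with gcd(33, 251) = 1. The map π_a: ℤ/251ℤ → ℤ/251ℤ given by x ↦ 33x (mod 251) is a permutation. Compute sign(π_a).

-1

Trace 23: π^k(23) = [23, 6, 198, 8, 13, 178, 101] for k=0..6.
π_33 has 2 disjoint cycles with lengths [250, 1] on {0,…,250}.
251 − 2 = 249 transpositions; sign(π) = (−1)^249 = -1.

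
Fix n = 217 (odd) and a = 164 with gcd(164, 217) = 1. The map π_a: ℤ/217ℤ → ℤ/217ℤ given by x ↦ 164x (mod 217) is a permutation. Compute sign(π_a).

Trace 1: π^k(1) = [1, 164, 205, 202, 144, 180, 8] for k=0..6.
π_164 has 10 disjoint cycles with lengths [30, 30, 30, 30, 30, 30, 15, 15, 6, 1] on {0,…,216}.
Σ(ℓ_i−1) = 217−10 = 207; sign = (−1)^207 = -1.
The Jacobi symbol (164|217) = -1 (Zolotarev) agrees.

-1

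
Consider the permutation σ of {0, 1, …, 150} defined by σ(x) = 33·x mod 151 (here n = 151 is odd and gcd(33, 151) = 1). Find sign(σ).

-1

Orbit of 150 under x↦33x: [150, 118, 119, 1, 33, 32]… (length divides ord_151(33)).
Decompose π into cycles: lengths [6, 6, 6, 6, 6, 6, 6, 6, 6, 6, 6, 6, 6, 6, 6, 6, 6, 6, 6, 6, 6, 6, 6, 6, 6, 1] (26 cycles, including the fixed point 0).
n − c = 151 − 26 = 125; sign = (−1)^125 = -1.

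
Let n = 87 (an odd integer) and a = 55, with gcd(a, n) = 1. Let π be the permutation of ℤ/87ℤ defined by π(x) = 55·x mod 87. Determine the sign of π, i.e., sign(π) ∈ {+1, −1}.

-1

Start at x=4: 4 → 46 → 7 → 37 → 34 → 43 → 16 → … (one orbit).
The orbit structure of x ↦ 55x mod 87: 6 orbits of sizes [28, 28, 28, 1, 1, 1].
6 cycles on 87: each ℓ→(−1)^(ℓ−1), product (−1)^81 = -1.
The Jacobi symbol (55|87) = -1 (Zolotarev) agrees.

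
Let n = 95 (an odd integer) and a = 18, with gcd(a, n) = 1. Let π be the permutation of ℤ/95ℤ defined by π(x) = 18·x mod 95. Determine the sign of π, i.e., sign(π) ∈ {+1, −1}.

Orbit of 37 under x↦18x: [37, 1, 18, 39]… (length divides ord_95(18)).
The orbit structure of x ↦ 18x mod 95: 29 orbits of sizes [4, 4, 4, 4, 4, 4, 4, 4, 4, 4, 4, 4, 4, 4, 4, 4, 4, 4, 4, 2, 2, 2, 2, 2, 2, 2, 2, 2, 1].
95 − 29 = 66 transpositions; sign(π) = (−1)^66 = +1.

+1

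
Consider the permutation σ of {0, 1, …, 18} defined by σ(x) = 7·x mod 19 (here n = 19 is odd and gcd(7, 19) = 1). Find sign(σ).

+1

Trace 1: π^k(1) = [1, 7, 11] for k=0..2.
7 cycles of lengths [3, 3, 3, 3, 3, 3, 1].
With 7 cycles on 19 points, sign = (−1)^{19−7} = +1.
Check: (7/19) = +1 by Zolotarev.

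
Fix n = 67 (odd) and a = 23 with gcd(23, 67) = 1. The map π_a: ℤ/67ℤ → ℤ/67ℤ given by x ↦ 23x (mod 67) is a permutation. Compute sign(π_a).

Start at x=60: 60 → 40 → 49 → 55 → 59 → 17 → 56 → … (one orbit).
The orbit structure of x ↦ 23x mod 67: 3 orbits of sizes [33, 33, 1].
sign(π) = (−1)^{n − #cycles} = (−1)^{67−3} = (−1)^64 = +1.

+1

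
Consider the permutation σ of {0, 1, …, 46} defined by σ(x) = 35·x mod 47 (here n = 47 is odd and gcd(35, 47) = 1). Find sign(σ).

Start at x=1: 1 → 35 → 3 → 11 → 9 → 33 → 27 → … (one orbit).
Decompose π into cycles: lengths [46, 1] (2 cycles, including the fixed point 0).
2 cycles on 47: each ℓ→(−1)^(ℓ−1), product (−1)^45 = -1.
(35|47)_J = -1 (Zolotarev's lemma cross-check).

-1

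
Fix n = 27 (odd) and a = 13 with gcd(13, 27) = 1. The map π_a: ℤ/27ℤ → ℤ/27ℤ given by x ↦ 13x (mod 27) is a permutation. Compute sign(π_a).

Trace 25: π^k(25) = [25, 1, 13, 7, 10, 22, 16] for k=0..6.
Decompose π into cycles: lengths [9, 9, 3, 3, 1, 1, 1] (7 cycles, including the fixed point 0).
sign(π) = (−1)^{n − #cycles} = (−1)^{27−7} = (−1)^20 = +1.

+1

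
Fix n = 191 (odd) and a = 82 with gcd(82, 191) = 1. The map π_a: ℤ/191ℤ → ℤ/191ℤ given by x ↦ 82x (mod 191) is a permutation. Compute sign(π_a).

-1

Orbit of 109 under x↦82x: [109, 152, 49, 7, 1, 82, 39]… (length divides ord_191(82)).
Cycle lengths of π_82 on ℤ/191ℤ: [10, 10, 10, 10, 10, 10, 10, 10, 10, 10, 10, 10, 10, 10, 10, 10, 10, 10, 10, 1]; 20 cycles in total.
With 20 cycles on 191 points, sign = (−1)^{191−20} = -1.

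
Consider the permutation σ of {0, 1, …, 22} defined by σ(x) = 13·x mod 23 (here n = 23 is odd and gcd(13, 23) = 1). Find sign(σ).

Trace 2: π^k(2) = [2, 3, 16, 1, 13, 8, 12] for k=0..6.
The orbit structure of x ↦ 13x mod 23: 3 orbits of sizes [11, 11, 1].
sign(π) = (−1)^{n − #cycles} = (−1)^{23−3} = (−1)^20 = +1.
Via Zolotarev, sign(π_{13}) = (13|23) = +1.

+1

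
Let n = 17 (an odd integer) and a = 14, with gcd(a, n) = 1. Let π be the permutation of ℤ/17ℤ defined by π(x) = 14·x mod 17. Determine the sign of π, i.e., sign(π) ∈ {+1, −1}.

-1

Trace 6: π^k(6) = [6, 16, 3, 8, 10, 4, 5] for k=0..6.
The orbit structure of x ↦ 14x mod 17: 2 orbits of sizes [16, 1].
2 cycles on 17: each ℓ→(−1)^(ℓ−1), product (−1)^15 = -1.
Via Zolotarev, sign(π_{14}) = (14|17) = -1.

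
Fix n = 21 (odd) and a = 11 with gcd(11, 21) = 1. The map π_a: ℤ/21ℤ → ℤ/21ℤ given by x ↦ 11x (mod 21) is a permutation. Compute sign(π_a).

-1

Orbit of 11 under x↦11x: [11, 16, 8, 4, 2, 1]… (length divides ord_21(11)).
π_11 has 6 disjoint cycles with lengths [6, 6, 3, 3, 2, 1] on {0,…,20}.
n − c = 21 − 6 = 15; sign = (−1)^15 = -1.
(11|21)_J = -1 (Zolotarev's lemma cross-check).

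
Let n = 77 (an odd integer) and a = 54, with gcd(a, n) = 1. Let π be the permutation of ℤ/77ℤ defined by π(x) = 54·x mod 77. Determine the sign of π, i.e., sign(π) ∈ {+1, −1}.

+1

Start at x=54: 54 → 67 → 76 → 23 → 10 → 1 → 54 (one orbit).
Decompose π into cycles: lengths [6, 6, 6, 6, 6, 6, 6, 6, 6, 6, 6, 2, 2, 2, 2, 2, 1] (17 cycles, including the fixed point 0).
n − c = 77 − 17 = 60; sign = (−1)^60 = +1.
(54|77)_J = +1 (Zolotarev's lemma cross-check).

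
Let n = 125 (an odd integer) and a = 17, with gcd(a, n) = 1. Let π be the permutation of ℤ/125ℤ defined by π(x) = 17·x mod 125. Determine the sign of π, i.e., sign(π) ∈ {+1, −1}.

Start at x=48: 48 → 66 → 122 → 74 → 8 → 11 → 62 → … (one orbit).
Decompose π into cycles: lengths [100, 20, 4, 1] (4 cycles, including the fixed point 0).
125 − 4 = 121 transpositions; sign(π) = (−1)^121 = -1.
(17|125)_J = -1 (Zolotarev's lemma cross-check).

-1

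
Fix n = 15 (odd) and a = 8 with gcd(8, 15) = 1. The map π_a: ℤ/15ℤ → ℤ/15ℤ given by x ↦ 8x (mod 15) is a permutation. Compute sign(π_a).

Orbit of 1 under x↦8x: [1, 8, 4, 2]… (length divides ord_15(8)).
The orbit structure of x ↦ 8x mod 15: 5 orbits of sizes [4, 4, 4, 2, 1].
n − c = 15 − 5 = 10; sign = (−1)^10 = +1.

+1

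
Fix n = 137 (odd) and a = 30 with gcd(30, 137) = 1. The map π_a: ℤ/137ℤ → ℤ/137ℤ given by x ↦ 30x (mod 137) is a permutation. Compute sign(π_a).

Start at x=28: 28 → 18 → 129 → 34 → 61 → 49 → 100 → … (one orbit).
Cycle lengths of π_30 on ℤ/137ℤ: [68, 68, 1]; 3 cycles in total.
With 3 cycles on 137 points, sign = (−1)^{137−3} = +1.

+1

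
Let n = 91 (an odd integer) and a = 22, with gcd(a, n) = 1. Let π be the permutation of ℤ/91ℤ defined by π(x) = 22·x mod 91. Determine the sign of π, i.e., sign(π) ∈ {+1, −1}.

Trace 1: π^k(1) = [1, 22, 29] for k=0..2.
π_22 has 35 disjoint cycles with lengths [3, 3, 3, 3, 3, 3, 3, 3, 3, 3, 3, 3, 3, 3, 3, 3, 3, 3, 3, 3, 3, 3, 3, 3, 3, 3, 3, 3, 1, 1, 1, 1, 1, 1, 1] on {0,…,90}.
sign(π) = (−1)^{n − #cycles} = (−1)^{91−35} = (−1)^56 = +1.
(22|91)_J = +1 (Zolotarev's lemma cross-check).

+1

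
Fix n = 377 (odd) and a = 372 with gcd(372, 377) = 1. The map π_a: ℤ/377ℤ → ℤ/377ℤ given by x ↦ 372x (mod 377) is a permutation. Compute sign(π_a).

Trace 53: π^k(53) = [53, 112, 194, 161, 326, 255, 233] for k=0..6.
Cycle lengths of π_372 on ℤ/377ℤ: [28, 28, 28, 28, 28, 28, 28, 28, 28, 28, 28, 28, 7, 7, 7, 7, 4, 4, 4, 1]; 20 cycles in total.
377 − 20 = 357 transpositions; sign(π) = (−1)^357 = -1.

-1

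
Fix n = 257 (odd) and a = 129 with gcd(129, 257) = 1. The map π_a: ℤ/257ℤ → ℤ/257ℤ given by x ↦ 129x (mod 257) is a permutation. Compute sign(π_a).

Trace 2: π^k(2) = [2, 1, 129, 193, 225, 241, 249] for k=0..6.
The orbit structure of x ↦ 129x mod 257: 17 orbits of sizes [16, 16, 16, 16, 16, 16, 16, 16, 16, 16, 16, 16, 16, 16, 16, 16, 1].
With 17 cycles on 257 points, sign = (−1)^{257−17} = +1.

+1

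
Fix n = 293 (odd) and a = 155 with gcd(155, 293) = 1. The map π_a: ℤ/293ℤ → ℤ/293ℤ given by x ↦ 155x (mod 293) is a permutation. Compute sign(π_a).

-1

Orbit of 155 under x↦155x: [155, 292, 138, 1]… (length divides ord_293(155)).
Cycle type of π: 4×73 + 1; total 74 cycles.
sign(π) = (−1)^{n − #cycles} = (−1)^{293−74} = (−1)^219 = -1.
(155|293)_J = -1 (Zolotarev's lemma cross-check).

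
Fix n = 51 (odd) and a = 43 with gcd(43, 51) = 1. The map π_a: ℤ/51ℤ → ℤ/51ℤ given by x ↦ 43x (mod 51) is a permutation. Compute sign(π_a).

Orbit of 25 under x↦43x: [25, 4, 19, 1, 43, 13, 49]… (length divides ord_51(43)).
Decompose π into cycles: lengths [8, 8, 8, 8, 8, 8, 1, 1, 1] (9 cycles, including the fixed point 0).
51 − 9 = 42 transpositions; sign(π) = (−1)^42 = +1.

+1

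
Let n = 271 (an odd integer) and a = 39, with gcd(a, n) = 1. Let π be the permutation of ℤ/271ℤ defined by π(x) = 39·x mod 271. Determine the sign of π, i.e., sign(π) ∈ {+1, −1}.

Trace 72: π^k(72) = [72, 98, 28, 8, 41, 244, 31] for k=0..6.
Cycle type of π: 45×6 + 1; total 7 cycles.
Σ(ℓ_i−1) = 271−7 = 264; sign = (−1)^264 = +1.

+1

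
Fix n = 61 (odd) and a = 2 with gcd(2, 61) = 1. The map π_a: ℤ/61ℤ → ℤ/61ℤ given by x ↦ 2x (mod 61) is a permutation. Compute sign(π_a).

-1

Start at x=51: 51 → 41 → 21 → 42 → 23 → 46 → 31 → … (one orbit).
Decompose π into cycles: lengths [60, 1] (2 cycles, including the fixed point 0).
2 cycles on 61: each ℓ→(−1)^(ℓ−1), product (−1)^59 = -1.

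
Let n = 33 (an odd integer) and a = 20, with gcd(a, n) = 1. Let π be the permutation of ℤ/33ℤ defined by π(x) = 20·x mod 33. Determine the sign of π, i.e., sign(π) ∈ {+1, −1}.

-1

Start at x=20: 20 → 4 → 14 → 16 → 23 → 31 → 26 → … (one orbit).
Cycle type of π: 10×2 + 5×2 + 2 + 1; total 6 cycles.
n − c = 33 − 6 = 27; sign = (−1)^27 = -1.
Zolotarev: (20|33) = -1, matching the cycle-count sign.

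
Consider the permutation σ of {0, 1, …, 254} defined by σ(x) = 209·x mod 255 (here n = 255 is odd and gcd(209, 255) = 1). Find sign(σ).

Trace 1: π^k(1) = [1, 209, 76, 74, 166, 14, 121] for k=0..6.
Cycle type of π: 16×15 + 2×7 + 1; total 23 cycles.
With 23 cycles on 255 points, sign = (−1)^{255−23} = +1.
Via Zolotarev, sign(π_{209}) = (209|255) = +1.

+1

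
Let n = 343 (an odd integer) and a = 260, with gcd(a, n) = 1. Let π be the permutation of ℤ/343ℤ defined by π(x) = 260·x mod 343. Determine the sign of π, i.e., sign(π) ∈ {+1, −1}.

+1

Orbit of 204 under x↦260x: [204, 218, 85, 148, 64, 176, 141]… (length divides ord_343(260)).
Decompose π into cycles: lengths [49, 49, 49, 49, 49, 49, 7, 7, 7, 7, 7, 7, 1, 1, 1, 1, 1, 1, 1] (19 cycles, including the fixed point 0).
With 19 cycles on 343 points, sign = (−1)^{343−19} = +1.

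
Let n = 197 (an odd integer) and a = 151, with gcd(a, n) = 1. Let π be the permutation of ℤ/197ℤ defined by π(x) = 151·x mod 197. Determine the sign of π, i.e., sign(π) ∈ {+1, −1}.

-1

Orbit of 162 under x↦151x: [162, 34, 12, 39, 176, 178, 86]… (length divides ord_197(151)).
Decompose π into cycles: lengths [196, 1] (2 cycles, including the fixed point 0).
n − c = 197 − 2 = 195; sign = (−1)^195 = -1.
Zolotarev: (151|197) = -1, matching the cycle-count sign.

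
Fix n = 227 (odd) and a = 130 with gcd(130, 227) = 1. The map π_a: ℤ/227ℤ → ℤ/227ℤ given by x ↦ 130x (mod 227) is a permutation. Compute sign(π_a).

-1

Orbit of 194 under x↦130x: [194, 23, 39, 76, 119, 34, 107]… (length divides ord_227(130)).
The orbit structure of x ↦ 130x mod 227: 2 orbits of sizes [226, 1].
2 cycles on 227: each ℓ→(−1)^(ℓ−1), product (−1)^225 = -1.
The Jacobi symbol (130|227) = -1 (Zolotarev) agrees.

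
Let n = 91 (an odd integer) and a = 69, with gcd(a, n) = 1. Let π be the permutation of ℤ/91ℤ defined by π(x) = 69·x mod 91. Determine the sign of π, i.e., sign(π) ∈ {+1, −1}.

Start at x=1: 1 → 69 → 29 → 90 → 22 → 62 → 1 (one orbit).
π_69 has 18 disjoint cycles with lengths [6, 6, 6, 6, 6, 6, 6, 6, 6, 6, 6, 6, 6, 6, 2, 2, 2, 1] on {0,…,90}.
With 18 cycles on 91 points, sign = (−1)^{91−18} = -1.
Check: (69/91) = -1 by Zolotarev.

-1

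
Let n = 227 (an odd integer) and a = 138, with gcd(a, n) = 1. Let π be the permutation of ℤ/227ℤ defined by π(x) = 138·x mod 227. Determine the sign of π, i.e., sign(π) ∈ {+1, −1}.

Start at x=74: 74 → 224 → 40 → 72 → 175 → 88 → 113 → … (one orbit).
Decompose π into cycles: lengths [226, 1] (2 cycles, including the fixed point 0).
With 2 cycles on 227 points, sign = (−1)^{227−2} = -1.

-1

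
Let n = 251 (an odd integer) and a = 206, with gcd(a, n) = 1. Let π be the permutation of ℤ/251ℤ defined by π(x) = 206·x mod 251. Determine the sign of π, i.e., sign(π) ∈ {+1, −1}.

-1

Orbit of 141 under x↦206x: [141, 181, 138, 65, 87, 101, 224]… (length divides ord_251(206)).
The orbit structure of x ↦ 206x mod 251: 2 orbits of sizes [250, 1].
With 2 cycles on 251 points, sign = (−1)^{251−2} = -1.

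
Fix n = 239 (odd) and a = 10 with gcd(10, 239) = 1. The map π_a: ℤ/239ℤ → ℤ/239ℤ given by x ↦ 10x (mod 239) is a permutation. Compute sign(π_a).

+1

Orbit of 10 under x↦10x: [10, 100, 44, 201, 98, 24, 1]… (length divides ord_239(10)).
Cycle type of π: 7×34 + 1; total 35 cycles.
sign(π) = (−1)^{n − #cycles} = (−1)^{239−35} = (−1)^204 = +1.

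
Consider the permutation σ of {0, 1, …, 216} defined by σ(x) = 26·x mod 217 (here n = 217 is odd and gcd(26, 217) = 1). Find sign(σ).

+1

Trace 191: π^k(191) = [191, 192, 1, 26, 25, 216] for k=0..5.
Cycle type of π: 6×36 + 1; total 37 cycles.
37 cycles on 217: each ℓ→(−1)^(ℓ−1), product (−1)^180 = +1.
Via Zolotarev, sign(π_{26}) = (26|217) = +1.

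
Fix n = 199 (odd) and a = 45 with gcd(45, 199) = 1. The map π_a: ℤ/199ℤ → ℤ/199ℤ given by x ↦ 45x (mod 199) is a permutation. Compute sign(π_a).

Start at x=18: 18 → 14 → 33 → 92 → 160 → 36 → 28 → … (one orbit).
Cycle lengths of π_45 on ℤ/199ℤ: [99, 99, 1]; 3 cycles in total.
sign(π) = (−1)^{n − #cycles} = (−1)^{199−3} = (−1)^196 = +1.
Zolotarev: (45|199) = +1, matching the cycle-count sign.

+1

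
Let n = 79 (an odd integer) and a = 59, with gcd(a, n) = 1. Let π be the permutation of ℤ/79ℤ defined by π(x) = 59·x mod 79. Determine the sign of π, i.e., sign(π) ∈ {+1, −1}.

-1

Trace 68: π^k(68) = [68, 62, 24, 73, 41, 49, 47] for k=0..6.
π_59 has 2 disjoint cycles with lengths [78, 1] on {0,…,78}.
Σ(ℓ_i−1) = 79−2 = 77; sign = (−1)^77 = -1.
(59|79)_J = -1 (Zolotarev's lemma cross-check).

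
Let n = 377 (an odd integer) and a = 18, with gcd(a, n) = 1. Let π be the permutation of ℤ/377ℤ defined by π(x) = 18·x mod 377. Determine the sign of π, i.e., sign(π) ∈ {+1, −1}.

+1

Trace 44: π^k(44) = [44, 38, 307, 248, 317, 51, 164] for k=0..6.
Cycle lengths of π_18 on ℤ/377ℤ: [28, 28, 28, 28, 28, 28, 28, 28, 28, 28, 28, 28, 28, 4, 4, 4, 1]; 17 cycles in total.
sign(π) = (−1)^{n − #cycles} = (−1)^{377−17} = (−1)^360 = +1.
Via Zolotarev, sign(π_{18}) = (18|377) = +1.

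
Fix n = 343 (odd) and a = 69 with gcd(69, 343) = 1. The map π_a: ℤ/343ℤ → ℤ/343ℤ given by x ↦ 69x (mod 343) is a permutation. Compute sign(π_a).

-1

Trace 330: π^k(330) = [330, 132, 190, 76, 99, 314, 57] for k=0..6.
π_69 has 10 disjoint cycles with lengths [98, 98, 98, 14, 14, 14, 2, 2, 2, 1] on {0,…,342}.
343 − 10 = 333 transpositions; sign(π) = (−1)^333 = -1.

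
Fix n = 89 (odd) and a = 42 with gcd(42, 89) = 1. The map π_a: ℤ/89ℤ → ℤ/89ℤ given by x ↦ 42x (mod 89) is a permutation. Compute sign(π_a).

+1

Trace 85: π^k(85) = [85, 10, 64, 18, 44, 68, 8] for k=0..6.
π_42 has 3 disjoint cycles with lengths [44, 44, 1] on {0,…,88}.
With 3 cycles on 89 points, sign = (−1)^{89−3} = +1.
(42|89)_J = +1 (Zolotarev's lemma cross-check).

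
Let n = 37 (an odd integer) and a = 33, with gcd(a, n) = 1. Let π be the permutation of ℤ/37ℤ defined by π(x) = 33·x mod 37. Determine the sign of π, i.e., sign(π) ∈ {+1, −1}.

+1

Orbit of 16 under x↦33x: [16, 10, 34, 12, 26, 7, 9]… (length divides ord_37(33)).
Cycle type of π: 9×4 + 1; total 5 cycles.
n − c = 37 − 5 = 32; sign = (−1)^32 = +1.
Via Zolotarev, sign(π_{33}) = (33|37) = +1.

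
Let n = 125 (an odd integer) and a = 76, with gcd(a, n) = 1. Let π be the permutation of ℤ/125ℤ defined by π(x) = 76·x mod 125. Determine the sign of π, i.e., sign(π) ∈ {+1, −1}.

+1

Trace 26: π^k(26) = [26, 101, 51, 1, 76] for k=0..4.
The orbit structure of x ↦ 76x mod 125: 45 orbits of sizes [5, 5, 5, 5, 5, 5, 5, 5, 5, 5, 5, 5, 5, 5, 5, 5, 5, 5, 5, 5, 1, 1, 1, 1, 1, 1, 1, 1, 1, 1, 1, 1, 1, 1, 1, 1, 1, 1, 1, 1, 1, 1, 1, 1, 1].
sign(π) = (−1)^{n − #cycles} = (−1)^{125−45} = (−1)^80 = +1.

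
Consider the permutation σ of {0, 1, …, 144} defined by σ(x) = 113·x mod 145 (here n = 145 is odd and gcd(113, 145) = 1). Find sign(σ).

Orbit of 18 under x↦113x: [18, 4, 17, 36, 8, 34, 72]… (length divides ord_145(113)).
Decompose π into cycles: lengths [28, 28, 28, 28, 28, 4, 1] (7 cycles, including the fixed point 0).
n − c = 145 − 7 = 138; sign = (−1)^138 = +1.

+1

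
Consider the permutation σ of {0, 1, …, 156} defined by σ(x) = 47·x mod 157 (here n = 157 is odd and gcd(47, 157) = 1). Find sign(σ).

Trace 153: π^k(153) = [153, 126, 113, 130, 144, 17, 14] for k=0..6.
π_47 has 5 disjoint cycles with lengths [39, 39, 39, 39, 1] on {0,…,156}.
157 − 5 = 152 transpositions; sign(π) = (−1)^152 = +1.

+1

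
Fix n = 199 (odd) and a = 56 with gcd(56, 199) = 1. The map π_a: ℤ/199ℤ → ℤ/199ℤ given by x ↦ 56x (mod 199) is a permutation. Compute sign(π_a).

Trace 51: π^k(51) = [51, 70, 139, 23, 94, 90, 65] for k=0..6.
π_56 has 3 disjoint cycles with lengths [99, 99, 1] on {0,…,198}.
Σ(ℓ_i−1) = 199−3 = 196; sign = (−1)^196 = +1.
Zolotarev: (56|199) = +1, matching the cycle-count sign.

+1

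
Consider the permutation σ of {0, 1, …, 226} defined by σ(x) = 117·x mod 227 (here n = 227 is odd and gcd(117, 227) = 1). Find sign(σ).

-1

Trace 2: π^k(2) = [2, 7, 138, 29, 215, 185, 80] for k=0..6.
2 cycles of lengths [226, 1].
2 cycles on 227: each ℓ→(−1)^(ℓ−1), product (−1)^225 = -1.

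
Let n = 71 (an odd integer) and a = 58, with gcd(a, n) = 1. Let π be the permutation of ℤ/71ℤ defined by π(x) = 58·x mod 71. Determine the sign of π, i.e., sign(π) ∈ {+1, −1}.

+1

Start at x=9: 9 → 25 → 30 → 36 → 29 → 49 → 2 → … (one orbit).
Cycle lengths of π_58 on ℤ/71ℤ: [35, 35, 1]; 3 cycles in total.
3 cycles on 71: each ℓ→(−1)^(ℓ−1), product (−1)^68 = +1.
(58|71)_J = +1 (Zolotarev's lemma cross-check).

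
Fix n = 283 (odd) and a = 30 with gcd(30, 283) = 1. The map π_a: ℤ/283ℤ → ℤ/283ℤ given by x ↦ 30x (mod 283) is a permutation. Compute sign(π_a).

-1

Trace 106: π^k(106) = [106, 67, 29, 21, 64, 222, 151] for k=0..6.
π_30 has 4 disjoint cycles with lengths [94, 94, 94, 1] on {0,…,282}.
Σ(ℓ_i−1) = 283−4 = 279; sign = (−1)^279 = -1.
(30|283)_J = -1 (Zolotarev's lemma cross-check).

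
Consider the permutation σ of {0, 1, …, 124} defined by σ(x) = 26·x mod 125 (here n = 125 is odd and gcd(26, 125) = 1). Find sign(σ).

+1

Start at x=51: 51 → 76 → 101 → 1 → 26 → 51 (one orbit).
Decompose π into cycles: lengths [5, 5, 5, 5, 5, 5, 5, 5, 5, 5, 5, 5, 5, 5, 5, 5, 5, 5, 5, 5, 1, 1, 1, 1, 1, 1, 1, 1, 1, 1, 1, 1, 1, 1, 1, 1, 1, 1, 1, 1, 1, 1, 1, 1, 1] (45 cycles, including the fixed point 0).
125 − 45 = 80 transpositions; sign(π) = (−1)^80 = +1.
Via Zolotarev, sign(π_{26}) = (26|125) = +1.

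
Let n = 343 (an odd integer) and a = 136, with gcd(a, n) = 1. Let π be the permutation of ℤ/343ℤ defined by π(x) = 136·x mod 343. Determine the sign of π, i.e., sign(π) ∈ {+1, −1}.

Start at x=123: 123 → 264 → 232 → 339 → 142 → 104 → 81 → … (one orbit).
Cycle lengths of π_136 on ℤ/343ℤ: [294, 42, 6, 1]; 4 cycles in total.
4 cycles on 343: each ℓ→(−1)^(ℓ−1), product (−1)^339 = -1.

-1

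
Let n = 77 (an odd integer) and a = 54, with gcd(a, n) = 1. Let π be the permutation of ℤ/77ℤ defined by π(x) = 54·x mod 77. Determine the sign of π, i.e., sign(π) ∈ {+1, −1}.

+1

Trace 23: π^k(23) = [23, 10, 1, 54, 67, 76] for k=0..5.
The orbit structure of x ↦ 54x mod 77: 17 orbits of sizes [6, 6, 6, 6, 6, 6, 6, 6, 6, 6, 6, 2, 2, 2, 2, 2, 1].
n − c = 77 − 17 = 60; sign = (−1)^60 = +1.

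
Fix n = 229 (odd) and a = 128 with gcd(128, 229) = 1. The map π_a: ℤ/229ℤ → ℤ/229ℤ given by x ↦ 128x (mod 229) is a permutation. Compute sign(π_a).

-1

Start at x=8: 8 → 108 → 84 → 218 → 195 → 228 → 101 → … (one orbit).
π_128 has 4 disjoint cycles with lengths [76, 76, 76, 1] on {0,…,228}.
4 cycles on 229: each ℓ→(−1)^(ℓ−1), product (−1)^225 = -1.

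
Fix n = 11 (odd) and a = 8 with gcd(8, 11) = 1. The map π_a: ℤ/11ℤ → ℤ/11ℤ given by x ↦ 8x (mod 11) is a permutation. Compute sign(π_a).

-1

Orbit of 9 under x↦8x: [9, 6, 4, 10, 3, 2, 5]… (length divides ord_11(8)).
π_8 has 2 disjoint cycles with lengths [10, 1] on {0,…,10}.
n − c = 11 − 2 = 9; sign = (−1)^9 = -1.
Zolotarev: (8|11) = -1, matching the cycle-count sign.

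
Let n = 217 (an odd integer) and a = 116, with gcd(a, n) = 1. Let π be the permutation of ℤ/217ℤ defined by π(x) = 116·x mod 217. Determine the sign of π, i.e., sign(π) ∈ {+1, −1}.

-1

Trace 32: π^k(32) = [32, 23, 64, 46, 128, 92, 39] for k=0..6.
The orbit structure of x ↦ 116x mod 217: 12 orbits of sizes [30, 30, 30, 30, 30, 30, 10, 10, 10, 3, 3, 1].
n − c = 217 − 12 = 205; sign = (−1)^205 = -1.
(116|217)_J = -1 (Zolotarev's lemma cross-check).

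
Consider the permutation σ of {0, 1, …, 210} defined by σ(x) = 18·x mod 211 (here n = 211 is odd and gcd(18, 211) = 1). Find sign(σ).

-1

Trace 58: π^k(58) = [58, 200, 13, 23, 203, 67, 151] for k=0..6.
The orbit structure of x ↦ 18x mod 211: 4 orbits of sizes [70, 70, 70, 1].
sign(π) = (−1)^{n − #cycles} = (−1)^{211−4} = (−1)^207 = -1.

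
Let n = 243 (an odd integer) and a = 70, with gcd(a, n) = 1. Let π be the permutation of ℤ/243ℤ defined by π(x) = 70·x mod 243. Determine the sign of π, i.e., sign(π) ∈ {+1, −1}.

Start at x=211: 211 → 190 → 178 → 67 → 73 → 7 → 4 → … (one orbit).
The orbit structure of x ↦ 70x mod 243: 11 orbits of sizes [81, 81, 27, 27, 9, 9, 3, 3, 1, 1, 1].
n − c = 243 − 11 = 232; sign = (−1)^232 = +1.
Check: (70/243) = +1 by Zolotarev.

+1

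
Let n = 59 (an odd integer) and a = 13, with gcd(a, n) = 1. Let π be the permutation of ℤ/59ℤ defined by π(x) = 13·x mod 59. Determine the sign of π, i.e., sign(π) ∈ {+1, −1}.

-1

Orbit of 18 under x↦13x: [18, 57, 33, 16, 31, 49, 47]… (length divides ord_59(13)).
Decompose π into cycles: lengths [58, 1] (2 cycles, including the fixed point 0).
Σ(ℓ_i−1) = 59−2 = 57; sign = (−1)^57 = -1.
Zolotarev: (13|59) = -1, matching the cycle-count sign.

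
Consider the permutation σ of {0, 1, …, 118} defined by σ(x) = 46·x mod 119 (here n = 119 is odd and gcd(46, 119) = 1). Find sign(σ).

Trace 18: π^k(18) = [18, 114, 8, 11, 30, 71, 53] for k=0..6.
6 cycles of lengths [48, 48, 16, 3, 3, 1].
sign(π) = (−1)^{n − #cycles} = (−1)^{119−6} = (−1)^113 = -1.
Zolotarev: (46|119) = -1, matching the cycle-count sign.

-1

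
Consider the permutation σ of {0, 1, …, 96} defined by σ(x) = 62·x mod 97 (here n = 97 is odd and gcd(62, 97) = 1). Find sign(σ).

+1

Orbit of 1 under x↦62x: [1, 62, 61, 96, 35, 36]… (length divides ord_97(62)).
17 cycles of lengths [6, 6, 6, 6, 6, 6, 6, 6, 6, 6, 6, 6, 6, 6, 6, 6, 1].
With 17 cycles on 97 points, sign = (−1)^{97−17} = +1.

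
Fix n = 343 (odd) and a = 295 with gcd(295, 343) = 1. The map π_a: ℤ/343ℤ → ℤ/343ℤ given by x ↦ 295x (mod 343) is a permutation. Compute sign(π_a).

Trace 1: π^k(1) = [1, 295, 246, 197, 148, 99, 50] for k=0..6.
The orbit structure of x ↦ 295x mod 343: 91 orbits of sizes [7, 7, 7, 7, 7, 7, 7, 7, 7, 7, 7, 7, 7, 7, 7, 7, 7, 7, 7, 7, 7, 7, 7, 7, 7, 7, 7, 7, 7, 7, 7, 7, 7, 7, 7, 7, 7, 7, 7, 7, 7, 7, 1, 1, 1, 1, 1, 1, 1, 1, 1, 1, 1, 1, 1, 1, 1, 1, 1, 1, 1, 1, 1, 1, 1, 1, 1, 1, 1, 1, 1, 1, 1, 1, 1, 1, 1, 1, 1, 1, 1, 1, 1, 1, 1, 1, 1, 1, 1, 1, 1].
n − c = 343 − 91 = 252; sign = (−1)^252 = +1.
(295|343)_J = +1 (Zolotarev's lemma cross-check).

+1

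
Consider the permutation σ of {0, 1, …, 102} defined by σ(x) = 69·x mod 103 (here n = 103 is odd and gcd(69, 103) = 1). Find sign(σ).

-1

Trace 24: π^k(24) = [24, 8, 37, 81, 27, 9, 3] for k=0..6.
4 cycles of lengths [34, 34, 34, 1].
4 cycles on 103: each ℓ→(−1)^(ℓ−1), product (−1)^99 = -1.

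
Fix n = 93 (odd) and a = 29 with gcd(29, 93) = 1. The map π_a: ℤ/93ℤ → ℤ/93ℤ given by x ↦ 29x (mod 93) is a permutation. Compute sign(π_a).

+1

Trace 89: π^k(89) = [89, 70, 77, 1, 29, 4, 23] for k=0..6.
Cycle lengths of π_29 on ℤ/93ℤ: [10, 10, 10, 10, 10, 10, 10, 10, 10, 2, 1]; 11 cycles in total.
93 − 11 = 82 transpositions; sign(π) = (−1)^82 = +1.
(29|93)_J = +1 (Zolotarev's lemma cross-check).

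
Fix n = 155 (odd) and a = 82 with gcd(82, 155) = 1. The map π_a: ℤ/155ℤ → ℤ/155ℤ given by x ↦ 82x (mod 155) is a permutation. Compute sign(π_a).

-1

Trace 47: π^k(47) = [47, 134, 138, 1, 82, 59, 33] for k=0..6.
Decompose π into cycles: lengths [60, 60, 15, 15, 4, 1] (6 cycles, including the fixed point 0).
With 6 cycles on 155 points, sign = (−1)^{155−6} = -1.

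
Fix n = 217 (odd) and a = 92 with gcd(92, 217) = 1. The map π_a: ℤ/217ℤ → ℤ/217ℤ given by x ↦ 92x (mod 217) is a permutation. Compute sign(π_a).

Start at x=92: 92 → 1 → 92 (one orbit).
The orbit structure of x ↦ 92x mod 217: 112 orbits of sizes [2, 2, 2, 2, 2, 2, 2, 2, 2, 2, 2, 2, 2, 2, 2, 2, 2, 2, 2, 2, 2, 2, 2, 2, 2, 2, 2, 2, 2, 2, 2, 2, 2, 2, 2, 2, 2, 2, 2, 2, 2, 2, 2, 2, 2, 2, 2, 2, 2, 2, 2, 2, 2, 2, 2, 2, 2, 2, 2, 2, 2, 2, 2, 2, 2, 2, 2, 2, 2, 2, 2, 2, 2, 2, 2, 2, 2, 2, 2, 2, 2, 2, 2, 2, 2, 2, 2, 2, 2, 2, 2, 2, 2, 2, 2, 2, 2, 2, 2, 2, 2, 2, 2, 2, 2, 1, 1, 1, 1, 1, 1, 1].
n − c = 217 − 112 = 105; sign = (−1)^105 = -1.
Zolotarev: (92|217) = -1, matching the cycle-count sign.

-1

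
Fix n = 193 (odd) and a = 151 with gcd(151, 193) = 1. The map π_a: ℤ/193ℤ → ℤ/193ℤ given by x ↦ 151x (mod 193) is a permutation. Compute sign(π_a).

+1

Start at x=9: 9 → 8 → 50 → 23 → 192 → 42 → 166 → … (one orbit).
π_151 has 7 disjoint cycles with lengths [32, 32, 32, 32, 32, 32, 1] on {0,…,192}.
Σ(ℓ_i−1) = 193−7 = 186; sign = (−1)^186 = +1.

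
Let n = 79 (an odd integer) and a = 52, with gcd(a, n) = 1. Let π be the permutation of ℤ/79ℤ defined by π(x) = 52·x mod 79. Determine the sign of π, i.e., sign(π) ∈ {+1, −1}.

Orbit of 38 under x↦52x: [38, 1, 52, 18, 67, 8, 21]… (length divides ord_79(52)).
π_52 has 7 disjoint cycles with lengths [13, 13, 13, 13, 13, 13, 1] on {0,…,78}.
n − c = 79 − 7 = 72; sign = (−1)^72 = +1.
Via Zolotarev, sign(π_{52}) = (52|79) = +1.

+1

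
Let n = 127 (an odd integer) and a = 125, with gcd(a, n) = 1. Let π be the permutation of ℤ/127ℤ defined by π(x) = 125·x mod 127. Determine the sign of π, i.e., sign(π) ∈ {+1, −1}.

Trace 1: π^k(1) = [1, 125, 4, 119, 16, 95, 64] for k=0..6.
π_125 has 10 disjoint cycles with lengths [14, 14, 14, 14, 14, 14, 14, 14, 14, 1] on {0,…,126}.
Σ(ℓ_i−1) = 127−10 = 117; sign = (−1)^117 = -1.

-1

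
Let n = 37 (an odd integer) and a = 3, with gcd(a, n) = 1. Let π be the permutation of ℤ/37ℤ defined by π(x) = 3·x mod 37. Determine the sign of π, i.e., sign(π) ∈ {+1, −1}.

+1

Orbit of 25 under x↦3x: [25, 1, 3, 9, 27, 7, 21]… (length divides ord_37(3)).
π_3 has 3 disjoint cycles with lengths [18, 18, 1] on {0,…,36}.
3 cycles on 37: each ℓ→(−1)^(ℓ−1), product (−1)^34 = +1.
Via Zolotarev, sign(π_{3}) = (3|37) = +1.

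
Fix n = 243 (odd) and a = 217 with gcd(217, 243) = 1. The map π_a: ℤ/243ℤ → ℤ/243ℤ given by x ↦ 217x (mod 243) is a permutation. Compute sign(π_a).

Orbit of 136 under x↦217x: [136, 109, 82, 55, 28, 1, 217]… (length divides ord_243(217)).
π_217 has 63 disjoint cycles with lengths [9, 9, 9, 9, 9, 9, 9, 9, 9, 9, 9, 9, 9, 9, 9, 9, 9, 9, 3, 3, 3, 3, 3, 3, 3, 3, 3, 3, 3, 3, 3, 3, 3, 3, 3, 3, 1, 1, 1, 1, 1, 1, 1, 1, 1, 1, 1, 1, 1, 1, 1, 1, 1, 1, 1, 1, 1, 1, 1, 1, 1, 1, 1] on {0,…,242}.
sign(π) = (−1)^{n − #cycles} = (−1)^{243−63} = (−1)^180 = +1.

+1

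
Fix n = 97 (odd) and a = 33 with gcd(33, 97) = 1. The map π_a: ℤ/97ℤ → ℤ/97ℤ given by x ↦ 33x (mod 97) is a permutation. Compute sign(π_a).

+1

Trace 33: π^k(33) = [33, 22, 47, 96, 64, 75, 50] for k=0..6.
The orbit structure of x ↦ 33x mod 97: 13 orbits of sizes [8, 8, 8, 8, 8, 8, 8, 8, 8, 8, 8, 8, 1].
n − c = 97 − 13 = 84; sign = (−1)^84 = +1.
The Jacobi symbol (33|97) = +1 (Zolotarev) agrees.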